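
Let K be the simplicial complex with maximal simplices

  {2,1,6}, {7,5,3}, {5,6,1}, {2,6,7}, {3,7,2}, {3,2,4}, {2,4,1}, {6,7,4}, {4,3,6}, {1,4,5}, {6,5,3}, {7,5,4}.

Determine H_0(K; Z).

Fix the vertex order 1 < 2 < 3 < 4 < 5 < 6 < 7 and write every simplex with vertices in increasing order. Then dim K = 2 and the simplices of K are:

  0-simplices (7): [1], [2], [3], [4], [5], [6], [7]
  1-simplices (18): [1,2], [1,4], [1,5], [1,6], [2,3], [2,4], [2,6], [2,7], [3,4], [3,5], [3,6], [3,7], [4,5], [4,6], [4,7], [5,6], [5,7], [6,7]
  2-simplices (12): [1,2,4], [1,2,6], [1,4,5], [1,5,6], [2,3,4], [2,3,7], [2,6,7], [3,4,6], [3,5,6], [3,5,7], [4,5,7], [4,6,7]

Hence C_0 ≅ Z^7, C_1 ≅ Z^18, C_2 ≅ Z^12.

Boundary ∂_1: C_1 → C_0 is given by ∂[p,q] = [q] − [p]. For instance
  ∂[1,5] = [5] − [1].
This gives a 7×18 integer matrix of rank 6; reducing to Smith normal form yields diagonal entries (1,1,1,1,1,1).

∂_2: C_2 → C_1 acts by ∂[p,q,r] = [q,r] − [p,r] + [p,q]. For instance
  ∂[1,2,6] = [2,6] − [1,6] + [1,2],
  ∂[4,5,7] = [5,7] − [4,7] + [4,5].
As a 18×12 matrix over Z this has rank 12, with invariant factors (1,1,1,1,1,1,1,1,1,1,1,2).

Now H_k = ker ∂_k / im ∂_{k+1}, so:

  H_0: rank C_0 − rank ∂_1 = 7 − 6 = 1, and the invariant factors of ∂_1 are all 1, so H_0 ≅ Z.

(K is a triangulation of the real projective plane RP^2.)

H_0 = Z.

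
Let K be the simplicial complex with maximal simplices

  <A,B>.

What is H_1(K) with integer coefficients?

Order the vertices as A < B. Listing each simplex with vertices in this order, K has dimension 1 with simplices:

  0-simplices (2): A, B
  1-simplices (1): AB

giving chain groups C_0 ≅ Z^2, C_1 ≅ Z^1.

The boundary map ∂_1: C_1 → C_0 sends each edge [p,q] (with p < q) to q − p.
This gives a 2×1 integer matrix of rank 1; reducing to Smith normal form yields diagonal entries (1).

Now H_k = ker ∂_k / im ∂_{k+1}, so:

  H_1: rank ker ∂_1 − rank ∂_2 = (1 − 1) − 0 = 0, and there is no ∂_2, so H_1 ≅ 0.

H_1 = 0.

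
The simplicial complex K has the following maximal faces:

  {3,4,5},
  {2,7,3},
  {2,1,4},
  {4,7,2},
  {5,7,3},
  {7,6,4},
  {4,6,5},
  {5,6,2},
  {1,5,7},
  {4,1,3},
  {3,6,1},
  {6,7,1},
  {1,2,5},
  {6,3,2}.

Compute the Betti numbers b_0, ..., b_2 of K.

Order the vertices as 1 < 2 < 3 < 4 < 5 < 6 < 7. Listing each simplex with vertices in this order, K has dimension 2 with simplices:

  0-simplices (7): [1], [2], [3], [4], [5], [6], [7]
  1-simplices (21): [1,2], [1,3], [1,4], [1,5], [1,6], [1,7], [2,3], [2,4], [2,5], [2,6], [2,7], [3,4], [3,5], [3,6], [3,7], [4,5], [4,6], [4,7], [5,6], [5,7], [6,7]
  2-simplices (14): [1,2,4], [1,2,5], [1,3,4], [1,3,6], [1,5,7], [1,6,7], [2,3,6], [2,3,7], [2,4,7], [2,5,6], [3,4,5], [3,5,7], [4,5,6], [4,6,7]

giving chain groups C_0 ≅ Z^7, C_1 ≅ Z^21, C_2 ≅ Z^14.

Boundary ∂_1: C_1 → C_0 maps an edge to its endpoints' difference, ∂[p,q] = q − p.
The 7×21 boundary matrix has rank 6 and Smith normal form diag(1,1,1,1,1,1).

Boundary ∂_2: C_2 → C_1 maps a triangle to the signed sum of its edges. For instance
  ∂[1,2,5] = [2,5] − [1,5] + [1,2],
  ∂[2,4,7] = [4,7] − [2,7] + [2,4].
The resulting 21×14 matrix has rank 13, and its Smith normal form has invariant factors (1,1,1,1,1,1,1,1,1,1,1,1,1).

Now H_k = ker ∂_k / im ∂_{k+1}, so:

  H_0: rank C_0 − rank ∂_1 = 7 − 6 = 1, and the invariant factors of ∂_1 are all 1, so H_0 = Z.
  H_1: rank ker ∂_1 − rank ∂_2 = (21 − 6) − 13 = 2, and the invariant factors of ∂_2 are all 1, so H_1 = Z^2.
  H_2: rank ker ∂_2 − rank ∂_3 = (14 − 13) − 0 = 1, and there is no ∂_3, so H_2 = Z.

Hence the Betti numbers are b_0 = 1, b_1 = 2, b_2 = 1.

b_0 = 1, b_1 = 2, b_2 = 1.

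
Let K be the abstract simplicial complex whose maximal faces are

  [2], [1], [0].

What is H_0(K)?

H_0 ≅ Z^3.

Order the vertices as 0 < 1 < 2. Listing each simplex with vertices in this order, K has dimension 0 with simplices:

  0-simplices (3): [0], [1], [2]

Hence C_0 ≅ Z^3.

Computing H_k = (kernel of ∂_k) / (image of ∂_{k+1}):

  H_0: rank C_0 − rank ∂_1 = 3 − 0 = 3, and there is no ∂_1, so H_0 = Z^3.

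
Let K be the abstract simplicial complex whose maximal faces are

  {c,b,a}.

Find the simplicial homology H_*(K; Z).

H_0 = Z,  H_1 = 0,  H_2 = 0.

We work with the vertex ordering a < b < c. The simplices of K, each written with vertices in increasing order, are:

  0-simplices (3): a, b, c
  1-simplices (3): ab, ac, bc
  2-simplices (1): abc

so the chain groups are C_0 ≅ Z^3, C_1 ≅ Z^3, C_2 ≅ Z^1.

The boundary map ∂_1: C_1 → C_0 maps an edge to its endpoints' difference, ∂[p,q] = q − p. For instance
  ∂ac = c − a.
The 3×3 boundary matrix has rank 2 and Smith normal form diag(1,1).

∂_2: C_2 → C_1 maps a triangle to the signed sum of its edges. For instance
  ∂abc = bc − ac + ab.
The 3×1 boundary matrix has rank 1 and Smith normal form diag(1).

From H_k ≅ ker(∂_k) / im(∂_{k+1}) we obtain:

  H_0: rank C_0 − rank ∂_1 = 3 − 2 = 1, and the invariant factors of ∂_1 are all 1, so H_0 ≅ Z.
  H_1: rank ker ∂_1 − rank ∂_2 = (3 − 2) − 1 = 0, and the invariant factors of ∂_2 are all 1, so H_1 ≅ 0.
  H_2: rank ker ∂_2 − rank ∂_3 = (1 − 1) − 0 = 0, and there is no ∂_3, so H_2 ≅ 0.

As a check, the Euler characteristic is 3 − 3 + 1 = 1, which agrees with 1 − 0 + 0 = 1.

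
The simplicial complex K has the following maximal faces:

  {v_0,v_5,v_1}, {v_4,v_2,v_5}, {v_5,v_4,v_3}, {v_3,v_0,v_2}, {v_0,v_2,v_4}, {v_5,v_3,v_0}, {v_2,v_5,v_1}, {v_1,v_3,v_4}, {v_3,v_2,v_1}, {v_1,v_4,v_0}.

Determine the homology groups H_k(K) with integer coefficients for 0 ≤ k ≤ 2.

H_0 ≅ Z,  H_1 ≅ Z/2Z,  H_2 = 0.

Take the total order v_0 < v_1 < v_2 < v_3 < v_4 < v_5 on the vertex set. Then K (dimension 2) consists of the simplices:

  0-simplices (6): [v_0], [v_1], [v_2], [v_3], [v_4], [v_5]
  1-simplices (15): (15 of them)
  2-simplices (10): [v_0,v_1,v_4], [v_0,v_1,v_5], [v_0,v_2,v_3], [v_0,v_2,v_4], [v_0,v_3,v_5], [v_1,v_2,v_3], [v_1,v_2,v_5], [v_1,v_3,v_4], [v_2,v_4,v_5], [v_3,v_4,v_5]

giving chain groups C_0 ≅ Z^6, C_1 ≅ Z^15, C_2 ≅ Z^10.

Boundary ∂_1: C_1 → C_0 maps an edge to its endpoints' difference, ∂[p,q] = q − p.
The 6×15 boundary matrix has rank 5 and Smith normal form diag(1,1,1,1,1).

The boundary map ∂_2: C_2 → C_1 maps a triangle to the signed sum of its edges. For instance
  ∂[v_0,v_2,v_3] = [v_2,v_3] − [v_0,v_3] + [v_0,v_2],
  ∂[v_1,v_2,v_5] = [v_2,v_5] − [v_1,v_5] + [v_1,v_2].
This gives a 15×10 integer matrix of rank 10; reducing to Smith normal form yields diagonal entries (1,1,1,1,1,1,1,1,1,2).

Computing H_k = (kernel of ∂_k) / (image of ∂_{k+1}):

  H_0: rank C_0 − rank ∂_1 = 6 − 5 = 1, and the invariant factors of ∂_1 are all 1, so H_0 ≅ Z.
  H_1: rank ker ∂_1 − rank ∂_2 = (15 − 5) − 10 = 0, and ∂_2 has invariant factor 2 > 1, so H_1 ≅ Z/2Z.
  H_2: rank ker ∂_2 − rank ∂_3 = (10 − 10) − 0 = 0, and there is no ∂_3, so H_2 ≅ 0.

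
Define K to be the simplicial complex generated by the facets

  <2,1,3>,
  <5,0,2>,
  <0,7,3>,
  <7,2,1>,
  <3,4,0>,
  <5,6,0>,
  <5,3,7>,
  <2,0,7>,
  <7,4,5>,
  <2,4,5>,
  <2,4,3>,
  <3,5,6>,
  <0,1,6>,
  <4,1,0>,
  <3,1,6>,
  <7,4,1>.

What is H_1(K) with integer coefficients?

H_1 = Z^2.

We work with the vertex ordering 0 < 1 < 2 < 3 < 4 < 5 < 6 < 7. The simplices of K, each written with vertices in increasing order, are:

  0-simplices (8): [0], [1], [2], [3], [4], [5], [6], [7]
  1-simplices (24): (24 of them)
  2-simplices (16): [0,1,4], [0,1,6], [0,2,5], [0,2,7], [0,3,4], [0,3,7], [0,5,6], [1,2,3], [1,2,7], [1,3,6], [1,4,7], [2,3,4], [2,4,5], [3,5,6], [3,5,7], [4,5,7]

Hence C_0 ≅ Z^8, C_1 ≅ Z^24, C_2 ≅ Z^16.

Boundary ∂_1: C_1 → C_0 sends each edge [p,q] (with p < q) to q − p.
The 8×24 boundary matrix has rank 7 and Smith normal form diag(1,1,1,1,1,1,1).

∂_2: C_2 → C_1 maps a triangle to the signed sum of its edges. For instance
  ∂[2,3,4] = [3,4] − [2,4] + [2,3],
  ∂[1,2,3] = [2,3] − [1,3] + [1,2].
The 24×16 boundary matrix has rank 15 and Smith normal form diag(1,1,1,1,1,1,1,1,1,1,1,1,1,1,1).

Computing H_k = (kernel of ∂_k) / (image of ∂_{k+1}):

  H_1: rank ker ∂_1 − rank ∂_2 = (24 − 7) − 15 = 2, and the invariant factors of ∂_2 are all 1, so H_1 = Z^2.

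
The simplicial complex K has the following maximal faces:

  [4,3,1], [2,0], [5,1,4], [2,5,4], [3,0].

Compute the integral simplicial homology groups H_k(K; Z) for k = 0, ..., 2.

H_0 = Z,  H_1 = Z,  H_2 = 0.

Take the total order 0 < 1 < 2 < 3 < 4 < 5 on the vertex set. Then K (dimension 2) consists of the simplices:

  0-simplices (6): [0], [1], [2], [3], [4], [5]
  1-simplices (9): [0,2], [0,3], [1,3], [1,4], [1,5], [2,4], [2,5], [3,4], [4,5]
  2-simplices (3): [1,3,4], [1,4,5], [2,4,5]

so the chain groups are C_0 ≅ Z^6, C_1 ≅ Z^9, C_2 ≅ Z^3.

The boundary map ∂_1: C_1 → C_0 maps an edge to its endpoints' difference, ∂[p,q] = q − p. For instance
  ∂[4,5] = [5] − [4].
This gives a 6×9 integer matrix of rank 5; reducing to Smith normal form yields diagonal entries (1,1,1,1,1).

The boundary map ∂_2: C_2 → C_1 maps a triangle to the signed sum of its edges. For instance
  ∂[2,4,5] = [4,5] − [2,5] + [2,4],
  ∂[1,3,4] = [3,4] − [1,4] + [1,3].
As a 9×3 matrix over Z this has rank 3, with invariant factors (1,1,1).

From H_k ≅ ker(∂_k) / im(∂_{k+1}) we obtain:

  H_0: rank C_0 − rank ∂_1 = 6 − 5 = 1, and the invariant factors of ∂_1 are all 1, so H_0 ≅ Z.
  H_1: rank ker ∂_1 − rank ∂_2 = (9 − 5) − 3 = 1, and the invariant factors of ∂_2 are all 1, so H_1 ≅ Z.
  H_2: rank ker ∂_2 − rank ∂_3 = (3 − 3) − 0 = 0, and there is no ∂_3, so H_2 ≅ 0.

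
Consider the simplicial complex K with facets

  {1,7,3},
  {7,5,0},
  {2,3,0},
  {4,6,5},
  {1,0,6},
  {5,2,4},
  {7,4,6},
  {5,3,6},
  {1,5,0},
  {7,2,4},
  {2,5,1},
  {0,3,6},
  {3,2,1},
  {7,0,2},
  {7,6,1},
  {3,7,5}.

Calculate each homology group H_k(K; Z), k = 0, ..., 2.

H_0 = Z,  H_1 = Z^2,  H_2 = Z.

K has 8 vertices, 24 edges, 16 triangles.
rank ∂_0 = 0, rank ∂_1 = 7 ⇒ b_0 = 8 − 0 − 7 = 1; all invariant factors of ∂_1 are 1 so no torsion. So H_0 = Z.
rank ∂_1 = 7, rank ∂_2 = 15 ⇒ b_1 = 24 − 7 − 15 = 2; all invariant factors of ∂_2 are 1 so no torsion. So H_1 = Z^2.
rank ∂_2 = 15, rank ∂_3 = 0 ⇒ b_2 = 16 − 15 − 0 = 1. So H_2 = Z.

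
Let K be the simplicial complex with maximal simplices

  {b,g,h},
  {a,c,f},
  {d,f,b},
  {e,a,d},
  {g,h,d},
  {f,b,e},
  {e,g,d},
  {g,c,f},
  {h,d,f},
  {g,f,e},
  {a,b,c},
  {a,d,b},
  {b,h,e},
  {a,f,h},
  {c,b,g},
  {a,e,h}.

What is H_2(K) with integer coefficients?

H_2 ≅ Z.

Fix the vertex order a < b < c < d < e < f < g < h and write every simplex with vertices in increasing order. Then dim K = 2 and the simplices of K are:

  0-simplices (8): a, b, c, d, e, f, g, h
  1-simplices (24): ab, ac, ad, ae, af, ah, bc, bd, be, bf, bg, bh, cf, cg, de, df, dg, dh, ef, eg, eh, fg, fh, gh
  2-simplices (16): abc, abd, acf, ade, aeh, afh, bcg, bdf, bef, beh, bgh, cfg, deg, dfh, dgh, efg

so the chain groups are C_0 ≅ Z^8, C_1 ≅ Z^24, C_2 ≅ Z^16.

The boundary map ∂_1: C_1 → C_0 is given by ∂[p,q] = [q] − [p]. For instance
  ∂ac = c − a.
This gives a 8×24 integer matrix of rank 7; reducing to Smith normal form yields diagonal entries (1,1,1,1,1,1,1).

The boundary map ∂_2: C_2 → C_1 acts by ∂[p,q,r] = [q,r] − [p,r] + [p,q]. For instance
  ∂ade = de − ae + ad,
  ∂aeh = eh − ah + ae.
The resulting 24×16 matrix has rank 15, and its Smith normal form has invariant factors (1,1,1,1,1,1,1,1,1,1,1,1,1,1,1).

From H_k ≅ ker(∂_k) / im(∂_{k+1}) we obtain:

  H_2: rank ker ∂_2 − rank ∂_3 = (16 − 15) − 0 = 1, and there is no ∂_3, so H_2 = Z.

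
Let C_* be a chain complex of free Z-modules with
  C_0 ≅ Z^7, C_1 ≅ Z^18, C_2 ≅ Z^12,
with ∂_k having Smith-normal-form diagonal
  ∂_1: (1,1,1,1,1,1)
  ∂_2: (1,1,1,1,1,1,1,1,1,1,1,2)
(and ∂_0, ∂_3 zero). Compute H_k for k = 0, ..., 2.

H_0: b_0 = 7 − 0 − 6 = 1; torsion from ∂_1 factors > 1: none. So H_0 = Z.
H_1: b_1 = 18 − 6 − 12 = 0; torsion from ∂_2 factors > 1: [2]. So H_1 = Z/2.
H_2: b_2 = 12 − 12 − 0 = 0; torsion from ∂_3 factors > 1: none. So H_2 = 0.

H_0 = Z,  H_1 = Z/2,  H_2 = 0.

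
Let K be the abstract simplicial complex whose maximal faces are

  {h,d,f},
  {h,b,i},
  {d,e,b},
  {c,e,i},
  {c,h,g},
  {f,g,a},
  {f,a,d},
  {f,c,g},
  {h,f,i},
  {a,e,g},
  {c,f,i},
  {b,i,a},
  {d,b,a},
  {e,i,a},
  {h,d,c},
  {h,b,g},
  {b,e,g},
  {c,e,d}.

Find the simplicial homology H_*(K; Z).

Take the total order a < b < c < d < e < f < g < h < i on the vertex set. Then K (dimension 2) consists of the simplices:

  0-simplices (9): a, b, c, d, e, f, g, h, i
  1-simplices (27): ab, ad, ae, af, ag, ai, bd, be, bg, bh, bi, cd, ce, cf, cg, ch, ci, de, df, dh, eg, ei, fg, fh, fi, gh, hi
  2-simplices (18): abd, abi, adf, aeg, aei, afg, bde, beg, bgh, bhi, cde, cdh, cei, cfg, cfi, cgh, dfh, fhi

giving chain groups C_0 ≅ Z^9, C_1 ≅ Z^27, C_2 ≅ Z^18.

The boundary map ∂_1: C_1 → C_0 is given by ∂[p,q] = [q] − [p]. For instance
  ∂cf = f − c.
The 9×27 boundary matrix has rank 8 and Smith normal form diag(1,1,1,1,1,1,1,1).

Boundary ∂_2: C_2 → C_1 acts by ∂[p,q,r] = [q,r] − [p,r] + [p,q]. For instance
  ∂cfi = fi − ci + cf,
  ∂adf = df − af + ad.
The 27×18 boundary matrix has rank 18 and Smith normal form diag(1,1,1,1,1,1,1,1,1,1,1,1,1,1,1,1,1,2).

Now H_k = ker ∂_k / im ∂_{k+1}, so:

  H_0: rank C_0 − rank ∂_1 = 9 − 8 = 1, and the invariant factors of ∂_1 are all 1, so H_0 = Z.
  H_1: rank ker ∂_1 − rank ∂_2 = (27 − 8) − 18 = 1, and ∂_2 has invariant factor 2 > 1, so H_1 = Z ⊕ Z/2Z.
  H_2: rank ker ∂_2 − rank ∂_3 = (18 − 18) − 0 = 0, and there is no ∂_3, so H_2 = 0.

As a check, the Euler characteristic is 9 − 27 + 18 = 0, which agrees with 1 − 1 + 0 = 0.

H_0 ≅ Z,  H_1 ≅ Z ⊕ Z/2Z,  H_2 = 0.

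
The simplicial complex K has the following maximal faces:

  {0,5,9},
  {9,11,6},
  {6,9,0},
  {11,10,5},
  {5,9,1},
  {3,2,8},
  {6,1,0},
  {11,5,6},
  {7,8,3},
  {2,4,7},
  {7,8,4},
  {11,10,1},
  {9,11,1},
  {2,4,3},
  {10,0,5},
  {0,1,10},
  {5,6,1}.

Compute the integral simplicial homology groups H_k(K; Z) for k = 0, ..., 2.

H_0 = Z^2,  H_1 = Z ⊕ Z_2,  H_2 = 0.

Take the total order 0 < 1 < 2 < 3 < 4 < 5 < 6 < 7 < 8 < 9 < 10 < 11 on the vertex set. Then K (dimension 2) consists of the simplices:

  0-simplices (12): [0], [1], [2], [3], [4], [5], [6], [7], [8], [9], [10], [11]
  1-simplices (28): (28 of them)
  2-simplices (17): [0,1,6], [0,1,10], [0,5,9], [0,5,10], [0,6,9], [1,5,6], [1,5,9], [1,9,11], [1,10,11], [2,3,4], [2,3,8], [2,4,7], [3,7,8], [4,7,8], [5,6,11], [5,10,11], [6,9,11]

so the chain groups are C_0 ≅ Z^12, C_1 ≅ Z^28, C_2 ≅ Z^17.

∂_1: C_1 → C_0 is given by ∂[p,q] = [q] − [p]. For instance
  ∂[1,11] = [11] − [1].
The 12×28 boundary matrix has rank 10 and Smith normal form diag(1,1,1,1,1,1,1,1,1,1).

∂_2: C_2 → C_1 maps a triangle to the signed sum of its edges. For instance
  ∂[0,6,9] = [6,9] − [0,9] + [0,6],
  ∂[1,10,11] = [10,11] − [1,11] + [1,10].
The resulting 28×17 matrix has rank 17, and its Smith normal form has invariant factors (1,1,1,1,1,1,1,1,1,1,1,1,1,1,1,1,2).

From H_k ≅ ker(∂_k) / im(∂_{k+1}) we obtain:

  H_0: rank C_0 − rank ∂_1 = 12 − 10 = 2, and the invariant factors of ∂_1 are all 1, so H_0 = Z^2.
  H_1: rank ker ∂_1 − rank ∂_2 = (28 − 10) − 17 = 1, and ∂_2 has invariant factor 2 > 1, so H_1 = Z ⊕ Z_2.
  H_2: rank ker ∂_2 − rank ∂_3 = (17 − 17) − 0 = 0, and there is no ∂_3, so H_2 = 0.

(K is a triangulation of the disjoint union of the Möbius band and the real projective plane RP^2.)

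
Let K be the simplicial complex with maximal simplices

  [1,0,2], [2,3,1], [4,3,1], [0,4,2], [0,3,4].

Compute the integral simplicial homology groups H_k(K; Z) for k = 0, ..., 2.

We work with the vertex ordering 0 < 1 < 2 < 3 < 4. The simplices of K, each written with vertices in increasing order, are:

  0-simplices (5): [0], [1], [2], [3], [4]
  1-simplices (10): [0,1], [0,2], [0,3], [0,4], [1,2], [1,3], [1,4], [2,3], [2,4], [3,4]
  2-simplices (5): [0,1,2], [0,2,4], [0,3,4], [1,2,3], [1,3,4]

giving chain groups C_0 ≅ Z^5, C_1 ≅ Z^10, C_2 ≅ Z^5.

The boundary map ∂_1: C_1 → C_0 sends each edge [p,q] (with p < q) to q − p. For instance
  ∂[0,2] = [2] − [0].
The resulting 5×10 matrix has rank 4, and its Smith normal form has invariant factors (1,1,1,1).

∂_2: C_2 → C_1 maps a triangle to the signed sum of its edges. For instance
  ∂[0,1,2] = [1,2] − [0,2] + [0,1],
  ∂[0,2,4] = [2,4] − [0,4] + [0,2].
This gives a 10×5 integer matrix of rank 5; reducing to Smith normal form yields diagonal entries (1,1,1,1,1).

Now H_k = ker ∂_k / im ∂_{k+1}, so:

  H_0: rank C_0 − rank ∂_1 = 5 − 4 = 1, and the invariant factors of ∂_1 are all 1, so H_0 = Z.
  H_1: rank ker ∂_1 − rank ∂_2 = (10 − 4) − 5 = 1, and the invariant factors of ∂_2 are all 1, so H_1 = Z.
  H_2: rank ker ∂_2 − rank ∂_3 = (5 − 5) − 0 = 0, and there is no ∂_3, so H_2 = 0.

As a check, the Euler characteristic is 5 − 10 + 5 = 0, which agrees with 1 − 1 + 0 = 0.
(K is a triangulation of the Möbius band.)

H_0 = Z,  H_1 = Z,  H_2 = 0.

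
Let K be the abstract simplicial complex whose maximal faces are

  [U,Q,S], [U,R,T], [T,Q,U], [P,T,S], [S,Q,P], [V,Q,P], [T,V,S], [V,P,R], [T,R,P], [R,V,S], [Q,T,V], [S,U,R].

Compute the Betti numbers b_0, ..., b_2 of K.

We work with the vertex ordering P < Q < R < S < T < U < V. The simplices of K, each written with vertices in increasing order, are:

  0-simplices (7): P, Q, R, S, T, U, V
  1-simplices (18): PQ, PR, PS, PT, PV, QS, QT, QU, QV, RS, RT, RU, RV, ST, SU, SV, TU, TV
  2-simplices (12): PQS, PQV, PRT, PRV, PST, QSU, QTU, QTV, RSU, RSV, RTU, STV

Hence C_0 ≅ Z^7, C_1 ≅ Z^18, C_2 ≅ Z^12.

The boundary map ∂_1: C_1 → C_0 sends each edge [p,q] (with p < q) to q − p. For instance
  ∂RV = V − R.
As a 7×18 matrix over Z this has rank 6, with invariant factors (1,1,1,1,1,1).

The boundary map ∂_2: C_2 → C_1 acts by ∂[p,q,r] = [q,r] − [p,r] + [p,q]. For instance
  ∂QSU = SU − QU + QS,
  ∂RSU = SU − RU + RS.
The 18×12 boundary matrix has rank 12 and Smith normal form diag(1,1,1,1,1,1,1,1,1,1,1,2).

Computing H_k = (kernel of ∂_k) / (image of ∂_{k+1}):

  H_0: rank C_0 − rank ∂_1 = 7 − 6 = 1, and the invariant factors of ∂_1 are all 1, so H_0 = Z.
  H_1: rank ker ∂_1 − rank ∂_2 = (18 − 6) − 12 = 0, and ∂_2 has invariant factor 2 > 1, so H_1 = Z/2Z.
  H_2: rank ker ∂_2 − rank ∂_3 = (12 − 12) − 0 = 0, and there is no ∂_3, so H_2 = 0.

As a check, the Euler characteristic is 7 − 18 + 12 = 1, which agrees with 1 − 0 + 0 = 1.

Hence the Betti numbers are b_0 = 1, b_1 = 0, b_2 = 0.

b_0 = 1, b_1 = 0, b_2 = 0.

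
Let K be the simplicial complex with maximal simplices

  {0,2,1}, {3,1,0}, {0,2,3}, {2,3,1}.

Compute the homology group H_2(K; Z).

H_2 = Z.

We work with the vertex ordering 0 < 1 < 2 < 3. The simplices of K, each written with vertices in increasing order, are:

  0-simplices (4): [0], [1], [2], [3]
  1-simplices (6): [0,1], [0,2], [0,3], [1,2], [1,3], [2,3]
  2-simplices (4): [0,1,2], [0,1,3], [0,2,3], [1,2,3]

giving chain groups C_0 ≅ Z^4, C_1 ≅ Z^6, C_2 ≅ Z^4.

The boundary map ∂_1: C_1 → C_0 is given by ∂[p,q] = [q] − [p]. For instance
  ∂[0,1] = [1] − [0].
The 4×6 boundary matrix has rank 3 and Smith normal form diag(1,1,1).

∂_2: C_2 → C_1 acts by ∂[p,q,r] = [q,r] − [p,r] + [p,q]. For instance
  ∂[0,1,2] = [1,2] − [0,2] + [0,1],
  ∂[0,1,3] = [1,3] − [0,3] + [0,1].
This gives a 6×4 integer matrix of rank 3; reducing to Smith normal form yields diagonal entries (1,1,1).

Computing H_k = (kernel of ∂_k) / (image of ∂_{k+1}):

  H_2: rank ker ∂_2 − rank ∂_3 = (4 − 3) − 0 = 1, and there is no ∂_3, so H_2 = Z.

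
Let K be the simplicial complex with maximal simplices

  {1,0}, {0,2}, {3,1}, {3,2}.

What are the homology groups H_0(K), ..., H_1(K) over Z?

We work with the vertex ordering 0 < 1 < 2 < 3. The simplices of K, each written with vertices in increasing order, are:

  0-simplices (4): [0], [1], [2], [3]
  1-simplices (4): [0,1], [0,2], [1,3], [2,3]

so the chain groups are C_0 ≅ Z^4, C_1 ≅ Z^4.

The boundary map ∂_1: C_1 → C_0 maps an edge to its endpoints' difference, ∂[p,q] = q − p. For instance
  ∂[0,1] = [1] − [0].
The resulting 4×4 matrix has rank 3, and its Smith normal form has invariant factors (1,1,1).

From H_k ≅ ker(∂_k) / im(∂_{k+1}) we obtain:

  H_0: rank C_0 − rank ∂_1 = 4 − 3 = 1, and the invariant factors of ∂_1 are all 1, so H_0 = Z.
  H_1: rank ker ∂_1 − rank ∂_2 = (4 − 3) − 0 = 1, and there is no ∂_2, so H_1 = Z.

As a check, the Euler characteristic is 4 − 4 = 0, which agrees with 1 − 1 = 0.
(K is a triangulation of the circle S^1.)

H_0 = Z,  H_1 = Z.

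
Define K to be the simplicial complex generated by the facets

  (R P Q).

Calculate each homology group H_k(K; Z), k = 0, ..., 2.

H_0 = Z,  H_1 = 0,  H_2 = 0.

Take the total order P < Q < R on the vertex set. Then K (dimension 2) consists of the simplices:

  0-simplices (3): P, Q, R
  1-simplices (3): PQ, PR, QR
  2-simplices (1): PQR

giving chain groups C_0 ≅ Z^3, C_1 ≅ Z^3, C_2 ≅ Z^1.

Boundary ∂_1: C_1 → C_0 is given by ∂[p,q] = [q] − [p].
This gives a 3×3 integer matrix of rank 2; reducing to Smith normal form yields diagonal entries (1,1).

The boundary map ∂_2: C_2 → C_1 acts by ∂[p,q,r] = [q,r] − [p,r] + [p,q]. For instance
  ∂PQR = QR − PR + PQ.
As a 3×1 matrix over Z this has rank 1, with invariant factors (1).

Reading off H_k = ker ∂_k / im ∂_{k+1}:

  H_0: rank C_0 − rank ∂_1 = 3 − 2 = 1, and the invariant factors of ∂_1 are all 1, so H_0 ≅ Z.
  H_1: rank ker ∂_1 − rank ∂_2 = (3 − 2) − 1 = 0, and the invariant factors of ∂_2 are all 1, so H_1 ≅ 0.
  H_2: rank ker ∂_2 − rank ∂_3 = (1 − 1) − 0 = 0, and there is no ∂_3, so H_2 ≅ 0.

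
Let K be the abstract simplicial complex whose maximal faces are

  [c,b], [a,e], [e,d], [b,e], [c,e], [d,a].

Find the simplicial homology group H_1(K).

H_1 = Z^2.

Take the total order a < b < c < d < e on the vertex set. Then K (dimension 1) consists of the simplices:

  0-simplices (5): a, b, c, d, e
  1-simplices (6): ad, ae, bc, be, ce, de

Hence C_0 ≅ Z^5, C_1 ≅ Z^6.

The boundary map ∂_1: C_1 → C_0 is given by ∂[p,q] = [q] − [p]. For instance
  ∂ad = d − a.
The 5×6 boundary matrix has rank 4 and Smith normal form diag(1,1,1,1).

Reading off H_k = ker ∂_k / im ∂_{k+1}:

  H_1: rank ker ∂_1 − rank ∂_2 = (6 − 4) − 0 = 2, and there is no ∂_2, so H_1 ≅ Z^2.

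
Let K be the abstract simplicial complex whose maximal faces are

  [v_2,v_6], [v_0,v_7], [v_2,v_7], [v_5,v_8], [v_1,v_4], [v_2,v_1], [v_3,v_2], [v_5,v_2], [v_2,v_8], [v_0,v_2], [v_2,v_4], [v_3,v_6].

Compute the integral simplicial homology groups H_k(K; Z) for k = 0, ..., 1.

Fix the vertex order v_0 < v_1 < v_2 < v_3 < v_4 < v_5 < v_6 < v_7 < v_8 and write every simplex with vertices in increasing order. Then dim K = 1 and the simplices of K are:

  0-simplices (9): [v_0], [v_1], [v_2], [v_3], [v_4], [v_5], [v_6], [v_7], [v_8]
  1-simplices (12): [v_0,v_2], [v_0,v_7], [v_1,v_2], [v_1,v_4], [v_2,v_3], [v_2,v_4], [v_2,v_5], [v_2,v_6], [v_2,v_7], [v_2,v_8], [v_3,v_6], [v_5,v_8]

so the chain groups are C_0 ≅ Z^9, C_1 ≅ Z^12.

∂_1: C_1 → C_0 maps an edge to its endpoints' difference, ∂[p,q] = q − p. For instance
  ∂[v_3,v_6] = [v_6] − [v_3].
This gives a 9×12 integer matrix of rank 8; reducing to Smith normal form yields diagonal entries (1,1,1,1,1,1,1,1).

From H_k ≅ ker(∂_k) / im(∂_{k+1}) we obtain:

  H_0: rank C_0 − rank ∂_1 = 9 − 8 = 1, and the invariant factors of ∂_1 are all 1, so H_0 ≅ Z.
  H_1: rank ker ∂_1 − rank ∂_2 = (12 − 8) − 0 = 4, and there is no ∂_2, so H_1 ≅ Z^4.

H_0 = Z,  H_1 = Z^4.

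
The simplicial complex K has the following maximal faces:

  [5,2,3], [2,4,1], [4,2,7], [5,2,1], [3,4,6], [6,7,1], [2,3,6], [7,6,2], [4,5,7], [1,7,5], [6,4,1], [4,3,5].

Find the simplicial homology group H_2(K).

H_2 ≅ 0.

Take the total order 1 < 2 < 3 < 4 < 5 < 6 < 7 on the vertex set. Then K (dimension 2) consists of the simplices:

  0-simplices (7): [1], [2], [3], [4], [5], [6], [7]
  1-simplices (18): [1,2], [1,4], [1,5], [1,6], [1,7], [2,3], [2,4], [2,5], [2,6], [2,7], [3,4], [3,5], [3,6], [4,5], [4,6], [4,7], [5,7], [6,7]
  2-simplices (12): [1,2,4], [1,2,5], [1,4,6], [1,5,7], [1,6,7], [2,3,5], [2,3,6], [2,4,7], [2,6,7], [3,4,5], [3,4,6], [4,5,7]

giving chain groups C_0 ≅ Z^7, C_1 ≅ Z^18, C_2 ≅ Z^12.

The boundary map ∂_1: C_1 → C_0 maps an edge to its endpoints' difference, ∂[p,q] = q − p.
This gives a 7×18 integer matrix of rank 6; reducing to Smith normal form yields diagonal entries (1,1,1,1,1,1).

∂_2: C_2 → C_1 acts by ∂[p,q,r] = [q,r] − [p,r] + [p,q]. For instance
  ∂[1,2,4] = [2,4] − [1,4] + [1,2],
  ∂[2,4,7] = [4,7] − [2,7] + [2,4].
The resulting 18×12 matrix has rank 12, and its Smith normal form has invariant factors (1,1,1,1,1,1,1,1,1,1,1,2).

Now H_k = ker ∂_k / im ∂_{k+1}, so:

  H_2: rank ker ∂_2 − rank ∂_3 = (12 − 12) − 0 = 0, and there is no ∂_3, so H_2 = 0.

(K is a triangulation of the real projective plane RP^2.)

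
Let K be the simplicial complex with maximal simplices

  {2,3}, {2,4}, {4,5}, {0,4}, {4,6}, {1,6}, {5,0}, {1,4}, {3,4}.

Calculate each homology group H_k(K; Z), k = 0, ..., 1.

H_0 = Z,  H_1 = Z^3.

We work with the vertex ordering 0 < 1 < 2 < 3 < 4 < 5 < 6. The simplices of K, each written with vertices in increasing order, are:

  0-simplices (7): [0], [1], [2], [3], [4], [5], [6]
  1-simplices (9): [0,4], [0,5], [1,4], [1,6], [2,3], [2,4], [3,4], [4,5], [4,6]

so the chain groups are C_0 ≅ Z^7, C_1 ≅ Z^9.

∂_1: C_1 → C_0 sends each edge [p,q] (with p < q) to q − p.
The resulting 7×9 matrix has rank 6, and its Smith normal form has invariant factors (1,1,1,1,1,1).

Computing H_k = (kernel of ∂_k) / (image of ∂_{k+1}):

  H_0: rank C_0 − rank ∂_1 = 7 − 6 = 1, and the invariant factors of ∂_1 are all 1, so H_0 ≅ Z.
  H_1: rank ker ∂_1 − rank ∂_2 = (9 − 6) − 0 = 3, and there is no ∂_2, so H_1 ≅ Z^3.

As a check, the Euler characteristic is 7 − 9 = -2, which agrees with 1 − 3 = -2.
(K is a triangulation of a wedge of 3 circles.)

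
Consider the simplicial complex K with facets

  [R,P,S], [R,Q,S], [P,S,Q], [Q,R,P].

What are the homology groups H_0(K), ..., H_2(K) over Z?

Order the vertices as P < Q < R < S. Listing each simplex with vertices in this order, K has dimension 2 with simplices:

  0-simplices (4): P, Q, R, S
  1-simplices (6): PQ, PR, PS, QR, QS, RS
  2-simplices (4): PQR, PQS, PRS, QRS

so the chain groups are C_0 ≅ Z^4, C_1 ≅ Z^6, C_2 ≅ Z^4.

Boundary ∂_1: C_1 → C_0 maps an edge to its endpoints' difference, ∂[p,q] = q − p. For instance
  ∂RS = S − R.
This gives a 4×6 integer matrix of rank 3; reducing to Smith normal form yields diagonal entries (1,1,1).

The boundary map ∂_2: C_2 → C_1 acts by ∂[p,q,r] = [q,r] − [p,r] + [p,q]. For instance
  ∂PQR = QR − PR + PQ,
  ∂PRS = RS − PS + PR.
This gives a 6×4 integer matrix of rank 3; reducing to Smith normal form yields diagonal entries (1,1,1).

From H_k ≅ ker(∂_k) / im(∂_{k+1}) we obtain:

  H_0: rank C_0 − rank ∂_1 = 4 − 3 = 1, and the invariant factors of ∂_1 are all 1, so H_0 ≅ Z.
  H_1: rank ker ∂_1 − rank ∂_2 = (6 − 3) − 3 = 0, and the invariant factors of ∂_2 are all 1, so H_1 ≅ 0.
  H_2: rank ker ∂_2 − rank ∂_3 = (4 − 3) − 0 = 1, and there is no ∂_3, so H_2 ≅ Z.

H_0 = Z,  H_1 = 0,  H_2 = Z.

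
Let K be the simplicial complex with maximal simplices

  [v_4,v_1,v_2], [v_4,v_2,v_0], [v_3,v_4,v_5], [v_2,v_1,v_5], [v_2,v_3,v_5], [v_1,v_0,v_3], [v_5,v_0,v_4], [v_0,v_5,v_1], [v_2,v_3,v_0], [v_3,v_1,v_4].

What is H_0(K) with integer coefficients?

Take the total order v_0 < v_1 < v_2 < v_3 < v_4 < v_5 on the vertex set. Then K (dimension 2) consists of the simplices:

  0-simplices (6): [v_0], [v_1], [v_2], [v_3], [v_4], [v_5]
  1-simplices (15): (15 of them)
  2-simplices (10): [v_0,v_1,v_3], [v_0,v_1,v_5], [v_0,v_2,v_3], [v_0,v_2,v_4], [v_0,v_4,v_5], [v_1,v_2,v_4], [v_1,v_2,v_5], [v_1,v_3,v_4], [v_2,v_3,v_5], [v_3,v_4,v_5]

giving chain groups C_0 ≅ Z^6, C_1 ≅ Z^15, C_2 ≅ Z^10.

Boundary ∂_1: C_1 → C_0 is given by ∂[p,q] = [q] − [p]. For instance
  ∂[v_4,v_5] = [v_5] − [v_4].
The 6×15 boundary matrix has rank 5 and Smith normal form diag(1,1,1,1,1).

The boundary map ∂_2: C_2 → C_1 maps a triangle to the signed sum of its edges. For instance
  ∂[v_1,v_2,v_5] = [v_2,v_5] − [v_1,v_5] + [v_1,v_2],
  ∂[v_2,v_3,v_5] = [v_3,v_5] − [v_2,v_5] + [v_2,v_3].
As a 15×10 matrix over Z this has rank 10, with invariant factors (1,1,1,1,1,1,1,1,1,2).

Reading off H_k = ker ∂_k / im ∂_{k+1}:

  H_0: rank C_0 − rank ∂_1 = 6 − 5 = 1, and the invariant factors of ∂_1 are all 1, so H_0 ≅ Z.

(K is a triangulation of the real projective plane RP^2.)

H_0 = Z.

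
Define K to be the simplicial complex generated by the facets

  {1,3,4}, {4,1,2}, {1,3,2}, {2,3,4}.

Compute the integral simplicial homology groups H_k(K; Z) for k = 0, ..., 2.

H_0 = Z,  H_1 = 0,  H_2 = Z.

We work with the vertex ordering 1 < 2 < 3 < 4. The simplices of K, each written with vertices in increasing order, are:

  0-simplices (4): [1], [2], [3], [4]
  1-simplices (6): [1,2], [1,3], [1,4], [2,3], [2,4], [3,4]
  2-simplices (4): [1,2,3], [1,2,4], [1,3,4], [2,3,4]

giving chain groups C_0 ≅ Z^4, C_1 ≅ Z^6, C_2 ≅ Z^4.

∂_1: C_1 → C_0 sends each edge [p,q] (with p < q) to q − p.
As a 4×6 matrix over Z this has rank 3, with invariant factors (1,1,1).

The boundary map ∂_2: C_2 → C_1 sends each 2-simplex [p,q,r] to [q,r] − [p,r] + [p,q]. For instance
  ∂[1,2,3] = [2,3] − [1,3] + [1,2],
  ∂[1,2,4] = [2,4] − [1,4] + [1,2].
This gives a 6×4 integer matrix of rank 3; reducing to Smith normal form yields diagonal entries (1,1,1).

Computing H_k = (kernel of ∂_k) / (image of ∂_{k+1}):

  H_0: rank C_0 − rank ∂_1 = 4 − 3 = 1, and the invariant factors of ∂_1 are all 1, so H_0 = Z.
  H_1: rank ker ∂_1 − rank ∂_2 = (6 − 3) − 3 = 0, and the invariant factors of ∂_2 are all 1, so H_1 = 0.
  H_2: rank ker ∂_2 − rank ∂_3 = (4 − 3) − 0 = 1, and there is no ∂_3, so H_2 = Z.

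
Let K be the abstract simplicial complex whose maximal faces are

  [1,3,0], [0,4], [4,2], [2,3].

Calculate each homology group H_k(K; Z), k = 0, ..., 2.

Fix the vertex order 0 < 1 < 2 < 3 < 4 and write every simplex with vertices in increasing order. Then dim K = 2 and the simplices of K are:

  0-simplices (5): [0], [1], [2], [3], [4]
  1-simplices (6): [0,1], [0,3], [0,4], [1,3], [2,3], [2,4]
  2-simplices (1): [0,1,3]

so the chain groups are C_0 ≅ Z^5, C_1 ≅ Z^6, C_2 ≅ Z^1.

The boundary map ∂_1: C_1 → C_0 sends each edge [p,q] (with p < q) to q − p. For instance
  ∂[1,3] = [3] − [1].
The 5×6 boundary matrix has rank 4 and Smith normal form diag(1,1,1,1).

Boundary ∂_2: C_2 → C_1 sends each 2-simplex [p,q,r] to [q,r] − [p,r] + [p,q]. For instance
  ∂[0,1,3] = [1,3] − [0,3] + [0,1].
The 6×1 boundary matrix has rank 1 and Smith normal form diag(1).

Reading off H_k = ker ∂_k / im ∂_{k+1}:

  H_0: rank C_0 − rank ∂_1 = 5 − 4 = 1, and the invariant factors of ∂_1 are all 1, so H_0 ≅ Z.
  H_1: rank ker ∂_1 − rank ∂_2 = (6 − 4) − 1 = 1, and the invariant factors of ∂_2 are all 1, so H_1 ≅ Z.
  H_2: rank ker ∂_2 − rank ∂_3 = (1 − 1) − 0 = 0, and there is no ∂_3, so H_2 ≅ 0.

As a check, the Euler characteristic is 5 − 6 + 1 = 0, which agrees with 1 − 1 + 0 = 0.

H_0 ≅ Z,  H_1 ≅ Z,  H_2 = 0.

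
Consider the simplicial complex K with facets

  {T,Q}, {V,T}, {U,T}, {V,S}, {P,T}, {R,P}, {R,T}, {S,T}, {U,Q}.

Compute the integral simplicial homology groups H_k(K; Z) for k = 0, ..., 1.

H_0 ≅ Z,  H_1 ≅ Z^3.

Order the vertices as P < Q < R < S < T < U < V. Listing each simplex with vertices in this order, K has dimension 1 with simplices:

  0-simplices (7): P, Q, R, S, T, U, V
  1-simplices (9): PR, PT, QT, QU, RT, ST, SV, TU, TV

so the chain groups are C_0 ≅ Z^7, C_1 ≅ Z^9.

Boundary ∂_1: C_1 → C_0 is given by ∂[p,q] = [q] − [p]. For instance
  ∂TV = V − T.
The resulting 7×9 matrix has rank 6, and its Smith normal form has invariant factors (1,1,1,1,1,1).

Computing H_k = (kernel of ∂_k) / (image of ∂_{k+1}):

  H_0: rank C_0 − rank ∂_1 = 7 − 6 = 1, and the invariant factors of ∂_1 are all 1, so H_0 = Z.
  H_1: rank ker ∂_1 − rank ∂_2 = (9 − 6) − 0 = 3, and there is no ∂_2, so H_1 = Z^3.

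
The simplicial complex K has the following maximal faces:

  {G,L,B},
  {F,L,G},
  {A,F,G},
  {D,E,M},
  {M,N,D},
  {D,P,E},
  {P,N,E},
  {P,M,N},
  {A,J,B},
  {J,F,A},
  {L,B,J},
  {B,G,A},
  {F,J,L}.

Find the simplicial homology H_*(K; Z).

H_0 ≅ Z^2,  H_1 ≅ Z,  H_2 ≅ Z.

Fix the vertex order A < B < D < E < F < G < J < L < M < N < P and write every simplex with vertices in increasing order. Then dim K = 2 and the simplices of K are:

  0-simplices (11): A, B, D, E, F, G, J, L, M, N, P
  1-simplices (22): AB, AF, AG, AJ, BG, BJ, BL, DE, DM, DN, DP, EM, EN, EP, FG, FJ, FL, GL, JL, MN, MP, NP
  2-simplices (13): ABG, ABJ, AFG, AFJ, BGL, BJL, DEM, DEP, DMN, ENP, FGL, FJL, MNP

so the chain groups are C_0 ≅ Z^11, C_1 ≅ Z^22, C_2 ≅ Z^13.

The boundary map ∂_1: C_1 → C_0 is given by ∂[p,q] = [q] − [p].
This gives a 11×22 integer matrix of rank 9; reducing to Smith normal form yields diagonal entries (1,1,1,1,1,1,1,1,1).

The boundary map ∂_2: C_2 → C_1 maps a triangle to the signed sum of its edges. For instance
  ∂BJL = JL − BL + BJ,
  ∂FGL = GL − FL + FG.
As a 22×13 matrix over Z this has rank 12, with invariant factors (1,1,1,1,1,1,1,1,1,1,1,1).

Reading off H_k = ker ∂_k / im ∂_{k+1}:

  H_0: rank C_0 − rank ∂_1 = 11 − 9 = 2, and the invariant factors of ∂_1 are all 1, so H_0 ≅ Z^2.
  H_1: rank ker ∂_1 − rank ∂_2 = (22 − 9) − 12 = 1, and the invariant factors of ∂_2 are all 1, so H_1 ≅ Z.
  H_2: rank ker ∂_2 − rank ∂_3 = (13 − 12) − 0 = 1, and there is no ∂_3, so H_2 ≅ Z.

As a check, the Euler characteristic is 11 − 22 + 13 = 2, which agrees with 2 − 1 + 1 = 2.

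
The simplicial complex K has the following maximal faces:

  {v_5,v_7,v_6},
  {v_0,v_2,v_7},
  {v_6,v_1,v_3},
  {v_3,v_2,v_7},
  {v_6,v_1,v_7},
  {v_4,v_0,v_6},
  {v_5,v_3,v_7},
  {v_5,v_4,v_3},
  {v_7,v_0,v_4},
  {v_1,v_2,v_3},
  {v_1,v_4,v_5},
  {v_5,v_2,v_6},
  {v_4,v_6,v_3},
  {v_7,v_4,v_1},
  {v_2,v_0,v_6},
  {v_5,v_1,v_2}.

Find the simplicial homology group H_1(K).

Fix the vertex order v_0 < v_1 < v_2 < v_3 < v_4 < v_5 < v_6 < v_7 and write every simplex with vertices in increasing order. Then dim K = 2 and the simplices of K are:

  0-simplices (8): [v_0], [v_1], [v_2], [v_3], [v_4], [v_5], [v_6], [v_7]
  1-simplices (24): (24 of them)
  2-simplices (16): (16 of them)

so the chain groups are C_0 ≅ Z^8, C_1 ≅ Z^24, C_2 ≅ Z^16.

Boundary ∂_1: C_1 → C_0 sends each edge [p,q] (with p < q) to q − p. For instance
  ∂[v_1,v_5] = [v_5] − [v_1].
This gives a 8×24 integer matrix of rank 7; reducing to Smith normal form yields diagonal entries (1,1,1,1,1,1,1).

Boundary ∂_2: C_2 → C_1 acts by ∂[p,q,r] = [q,r] − [p,r] + [p,q]. For instance
  ∂[v_3,v_4,v_5] = [v_4,v_5] − [v_3,v_5] + [v_3,v_4],
  ∂[v_1,v_4,v_5] = [v_4,v_5] − [v_1,v_5] + [v_1,v_4].
The 24×16 boundary matrix has rank 15 and Smith normal form diag(1,1,1,1,1,1,1,1,1,1,1,1,1,1,1).

Reading off H_k = ker ∂_k / im ∂_{k+1}:

  H_1: rank ker ∂_1 − rank ∂_2 = (24 − 7) − 15 = 2, and the invariant factors of ∂_2 are all 1, so H_1 ≅ Z^2.

H_1 ≅ Z^2.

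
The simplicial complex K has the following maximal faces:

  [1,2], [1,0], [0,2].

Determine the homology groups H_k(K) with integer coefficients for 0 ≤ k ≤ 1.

H_0 ≅ Z,  H_1 ≅ Z.

We work with the vertex ordering 0 < 1 < 2. The simplices of K, each written with vertices in increasing order, are:

  0-simplices (3): [0], [1], [2]
  1-simplices (3): [0,1], [0,2], [1,2]

Hence C_0 ≅ Z^3, C_1 ≅ Z^3.

∂_1: C_1 → C_0 sends each edge [p,q] (with p < q) to q − p.
The 3×3 boundary matrix has rank 2 and Smith normal form diag(1,1).

Now H_k = ker ∂_k / im ∂_{k+1}, so:

  H_0: rank C_0 − rank ∂_1 = 3 − 2 = 1, and the invariant factors of ∂_1 are all 1, so H_0 = Z.
  H_1: rank ker ∂_1 − rank ∂_2 = (3 − 2) − 0 = 1, and there is no ∂_2, so H_1 = Z.

(K is a triangulation of the circle S^1.)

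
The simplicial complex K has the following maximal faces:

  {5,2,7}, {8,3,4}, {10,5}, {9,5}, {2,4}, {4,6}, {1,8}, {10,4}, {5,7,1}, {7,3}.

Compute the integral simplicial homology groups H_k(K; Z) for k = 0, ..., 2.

Fix the vertex order 1 < 2 < 3 < 4 < 5 < 6 < 7 < 8 < 9 < 10 and write every simplex with vertices in increasing order. Then dim K = 2 and the simplices of K are:

  0-simplices (10): [1], [2], [3], [4], [5], [6], [7], [8], [9], [10]
  1-simplices (15): [1,5], [1,7], [1,8], [2,4], [2,5], [2,7], [3,4], [3,7], [3,8], [4,6], [4,8], [4,10], [5,7], [5,9], [5,10]
  2-simplices (3): [1,5,7], [2,5,7], [3,4,8]

giving chain groups C_0 ≅ Z^10, C_1 ≅ Z^15, C_2 ≅ Z^3.

Boundary ∂_1: C_1 → C_0 is given by ∂[p,q] = [q] − [p].
The resulting 10×15 matrix has rank 9, and its Smith normal form has invariant factors (1,1,1,1,1,1,1,1,1).

Boundary ∂_2: C_2 → C_1 acts by ∂[p,q,r] = [q,r] − [p,r] + [p,q]. For instance
  ∂[1,5,7] = [5,7] − [1,7] + [1,5],
  ∂[3,4,8] = [4,8] − [3,8] + [3,4].
This gives a 15×3 integer matrix of rank 3; reducing to Smith normal form yields diagonal entries (1,1,1).

Computing H_k = (kernel of ∂_k) / (image of ∂_{k+1}):

  H_0: rank C_0 − rank ∂_1 = 10 − 9 = 1, and the invariant factors of ∂_1 are all 1, so H_0 ≅ Z.
  H_1: rank ker ∂_1 − rank ∂_2 = (15 − 9) − 3 = 3, and the invariant factors of ∂_2 are all 1, so H_1 ≅ Z^3.
  H_2: rank ker ∂_2 − rank ∂_3 = (3 − 3) − 0 = 0, and there is no ∂_3, so H_2 ≅ 0.

As a check, the Euler characteristic is 10 − 15 + 3 = -2, which agrees with 1 − 3 + 0 = -2.

H_0 = Z,  H_1 = Z^3,  H_2 = 0.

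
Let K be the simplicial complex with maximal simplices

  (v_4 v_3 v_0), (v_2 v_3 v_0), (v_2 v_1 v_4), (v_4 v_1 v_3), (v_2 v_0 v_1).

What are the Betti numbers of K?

b_0 = 1, b_1 = 1, b_2 = 0.

Fix the vertex order v_0 < v_1 < v_2 < v_3 < v_4 and write every simplex with vertices in increasing order. Then dim K = 2 and the simplices of K are:

  0-simplices (5): [v_0], [v_1], [v_2], [v_3], [v_4]
  1-simplices (10): [v_0,v_1], [v_0,v_2], [v_0,v_3], [v_0,v_4], [v_1,v_2], [v_1,v_3], [v_1,v_4], [v_2,v_3], [v_2,v_4], [v_3,v_4]
  2-simplices (5): [v_0,v_1,v_2], [v_0,v_2,v_3], [v_0,v_3,v_4], [v_1,v_2,v_4], [v_1,v_3,v_4]

Hence C_0 ≅ Z^5, C_1 ≅ Z^10, C_2 ≅ Z^5.

Boundary ∂_1: C_1 → C_0 maps an edge to its endpoints' difference, ∂[p,q] = q − p.
The 5×10 boundary matrix has rank 4 and Smith normal form diag(1,1,1,1).

The boundary map ∂_2: C_2 → C_1 acts by ∂[p,q,r] = [q,r] − [p,r] + [p,q]. For instance
  ∂[v_0,v_3,v_4] = [v_3,v_4] − [v_0,v_4] + [v_0,v_3],
  ∂[v_0,v_2,v_3] = [v_2,v_3] − [v_0,v_3] + [v_0,v_2].
This gives a 10×5 integer matrix of rank 5; reducing to Smith normal form yields diagonal entries (1,1,1,1,1).

Now H_k = ker ∂_k / im ∂_{k+1}, so:

  H_0: rank C_0 − rank ∂_1 = 5 − 4 = 1, and the invariant factors of ∂_1 are all 1, so H_0 ≅ Z.
  H_1: rank ker ∂_1 − rank ∂_2 = (10 − 4) − 5 = 1, and the invariant factors of ∂_2 are all 1, so H_1 ≅ Z.
  H_2: rank ker ∂_2 − rank ∂_3 = (5 − 5) − 0 = 0, and there is no ∂_3, so H_2 ≅ 0.

(K is a triangulation of the Möbius band.)

Hence the Betti numbers are b_0 = 1, b_1 = 1, b_2 = 0.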